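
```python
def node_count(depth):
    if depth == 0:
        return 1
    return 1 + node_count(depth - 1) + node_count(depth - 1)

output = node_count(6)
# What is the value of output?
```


node_count(6)
= 1 + node_count(5) + node_count(5)
= 1 + 2 * node_count(5)
node_count(k) = 2^(k+1) - 1
node_count(0) = 1
node_count(1) = 3
node_count(2) = 7
node_count(3) = 15
node_count(4) = 31
node_count(6) = 2^7 - 1 = 127


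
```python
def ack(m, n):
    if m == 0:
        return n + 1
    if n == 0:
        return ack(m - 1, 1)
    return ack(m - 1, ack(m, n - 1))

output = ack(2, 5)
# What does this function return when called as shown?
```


ack(2, 5)
= ack(1, ack(2, 4))
First compute ack(2, 4) = 11
= ack(1, 11)
= 13


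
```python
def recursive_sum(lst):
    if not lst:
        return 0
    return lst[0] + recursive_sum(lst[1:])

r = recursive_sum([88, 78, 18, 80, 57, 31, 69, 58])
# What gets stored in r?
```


recursive_sum([88, 78, 18, 80, 57, 31, 69, 58])
= 88 + recursive_sum([78, 18, 80, 57, 31, 69, 58])
= 88 + 78 + recursive_sum([18, 80, 57, 31, 69, 58])
= 88 + 78 + 18 + recursive_sum([80, 57, 31, 69, 58])
= 88 + 78 + 18 + 80 + recursive_sum([57, 31, 69, 58])
= 88 + 78 + 18 + 80 + 57 + recursive_sum([31, 69, 58])
= 88 + 78 + 18 + 80 + 57 + 31 + recursive_sum([69, 58])
= 88 + 78 + 18 + 80 + 57 + 31 + 69 + recursive_sum([58])
= 88 + 78 + 18 + 80 + 57 + 31 + 69 + 58 + recursive_sum([])
= 88 + 78 + 18 + 80 + 57 + 31 + 69 + 58 + 0
= 479


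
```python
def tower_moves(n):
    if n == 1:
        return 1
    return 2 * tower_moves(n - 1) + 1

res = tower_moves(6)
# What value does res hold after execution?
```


tower_moves(6)
= 2 * tower_moves(5) + 1
= 2 * (2 * tower_moves(4) + 1) + 1
= 2 * (2 * (2 * tower_moves(3) + 1) + 1) + 1
= 2 * (2 * (2 * (2 * tower_moves(2) + 1) + 1) + 1) + 1
= 2 * (2 * (2 * (2 * (2 * tower_moves(1) + 1) + 1) + 1) + 1) + 1
Now compute bottom-up:
tower_moves(1) = 1
tower_moves(2) = 2 * 1 + 1 = 3
tower_moves(3) = 2 * 3 + 1 = 7
tower_moves(4) = 2 * 7 + 1 = 15
tower_moves(5) = 2 * 15 + 1 = 31
tower_moves(6) = 2 * 31 + 1 = 63
= 63


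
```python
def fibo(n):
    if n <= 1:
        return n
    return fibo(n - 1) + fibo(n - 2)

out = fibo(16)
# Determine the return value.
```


fibo(16)
= fibo(15) + fibo(14)
= (fibo(14) + fibo(13)) + fibo(14)
Computing bottom-up: fibo(0)=0, fibo(1)=1, fibo(2)=1, fibo(3)=2, fibo(4)=3, fibo(5)=5, fibo(6)=8, fibo(7)=13, fibo(8)=21, fibo(9)=34, fibo(10)=55, fibo(11)=89, fibo(12)=144, fibo(13)=233, fibo(14)=377, fibo(15)=610, fibo(16)=987
= 987


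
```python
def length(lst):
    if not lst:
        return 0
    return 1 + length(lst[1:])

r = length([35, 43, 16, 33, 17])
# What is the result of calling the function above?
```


length([35, 43, 16, 33, 17])
= 1 + length([43, 16, 33, 17])
= 1 + 1 + length([16, 33, 17])
= 1 + 1 + 1 + length([33, 17])
= 1 + 1 + 1 + 1 + length([17])
= 1 + 1 + 1 + 1 + 1 + length([])
= 1 + 1 + 1 + 1 + 1 + 0
= 5


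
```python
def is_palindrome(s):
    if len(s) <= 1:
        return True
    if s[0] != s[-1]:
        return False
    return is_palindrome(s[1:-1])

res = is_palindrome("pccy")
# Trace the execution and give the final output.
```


is_palindrome("pccy")
"pccy": s[0]='p' != s[-1]='y' -> False
= False


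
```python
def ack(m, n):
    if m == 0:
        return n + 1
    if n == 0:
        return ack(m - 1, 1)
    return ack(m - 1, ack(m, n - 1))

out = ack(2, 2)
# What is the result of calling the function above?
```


ack(2, 2)
= ack(1, ack(2, 1))
First compute ack(2, 1) = 5
= ack(1, 5)
= 7


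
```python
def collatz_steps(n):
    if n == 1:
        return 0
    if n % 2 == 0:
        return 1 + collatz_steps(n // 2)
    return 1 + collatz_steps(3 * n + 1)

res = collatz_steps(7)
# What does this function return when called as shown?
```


collatz_steps(7)
7 is odd -> 3*7+1 = 22 -> collatz_steps(22)
22 is even -> collatz_steps(11)
11 is odd -> 3*11+1 = 34 -> collatz_steps(34)
34 is even -> collatz_steps(17)
17 is odd -> 3*17+1 = 52 -> collatz_steps(52)
52 is even -> collatz_steps(26)
26 is even -> collatz_steps(13)
13 is odd -> 3*13+1 = 40 -> collatz_steps(40)
40 is even -> collatz_steps(20)
20 is even -> collatz_steps(10)
10 is even -> collatz_steps(5)
5 is odd -> 3*5+1 = 16 -> collatz_steps(16)
16 is even -> collatz_steps(8)
8 is even -> collatz_steps(4)
4 is even -> collatz_steps(2)
2 is even -> collatz_steps(1)
Reached 1 after 16 steps
= 16


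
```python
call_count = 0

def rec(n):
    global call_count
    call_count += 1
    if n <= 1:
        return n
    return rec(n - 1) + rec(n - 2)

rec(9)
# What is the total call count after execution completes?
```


rec(9) calls rec(8) and rec(7); each non-base call branches into two more.
Let C(k) = total number of calls made by rec(k), including the call to rec(k) itself.
Base cases: C(0) = 1, C(1) = 1
Recurrence: C(k) = 1 + C(k-1) + C(k-2)
  C(2) = 1 + C(1) + C(0) = 1 + 1 + 1 = 3
  C(3) = 1 + C(2) + C(1) = 1 + 3 + 1 = 5
  C(4) = 1 + C(3) + C(2) = 1 + 5 + 3 = 9
  C(5) = 1 + C(4) + C(3) = 1 + 9 + 5 = 15
  C(6) = 1 + C(5) + C(4) = 1 + 15 + 9 = 25
  C(7) = 1 + C(6) + C(5) = 1 + 25 + 15 = 41
  C(8) = 1 + C(7) + C(6) = 1 + 41 + 25 = 67
  C(9) = 1 + C(8) + C(7) = 1 + 67 + 41 = 109
Total calls = C(9) = 109


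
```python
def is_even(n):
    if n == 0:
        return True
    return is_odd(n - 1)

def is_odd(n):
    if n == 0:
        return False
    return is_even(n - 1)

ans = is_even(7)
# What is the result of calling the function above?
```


is_even(7)
= is_odd(6)
= is_even(5)
= is_odd(4)
= is_even(3)
= is_odd(2)
= is_even(1)
= is_odd(0)
n == 0: return False
= False


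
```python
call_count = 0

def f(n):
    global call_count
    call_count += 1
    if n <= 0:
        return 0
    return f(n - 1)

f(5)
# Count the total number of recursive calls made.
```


f(5) calls f(4) calls ... calls f(0)
Total calls: 5 + 1 (for base case) = 6


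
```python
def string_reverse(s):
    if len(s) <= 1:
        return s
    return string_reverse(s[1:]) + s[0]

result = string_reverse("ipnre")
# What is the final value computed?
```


string_reverse("ipnre")
= string_reverse("pnre") + "i"
= string_reverse("nre") + "p" + "i"
= string_reverse("re") + "n" + "p" + "i"
= string_reverse("e") + "r" + "n" + "p" + "i"
= "e" + "r" + "n" + "p" + "i"
= "ernpi"


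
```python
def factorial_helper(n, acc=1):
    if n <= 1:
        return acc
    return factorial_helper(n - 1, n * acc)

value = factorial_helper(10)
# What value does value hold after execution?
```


factorial_helper(10, 1)
= factorial_helper(9, 10 * 1) = factorial_helper(9, 10)
= factorial_helper(8, 9 * 10) = factorial_helper(8, 90)
= factorial_helper(7, 8 * 90) = factorial_helper(7, 720)
= factorial_helper(6, 7 * 720) = factorial_helper(6, 5040)
= factorial_helper(5, 6 * 5040) = factorial_helper(5, 30240)
= factorial_helper(4, 5 * 30240) = factorial_helper(4, 151200)
= factorial_helper(3, 4 * 151200) = factorial_helper(3, 604800)
= factorial_helper(2, 3 * 604800) = factorial_helper(2, 1814400)
= factorial_helper(1, 2 * 1814400) = factorial_helper(1, 3628800)
n <= 1, return acc = 3628800


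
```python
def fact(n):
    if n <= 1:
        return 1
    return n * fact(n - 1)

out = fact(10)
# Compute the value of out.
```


fact(10)
= 10 * fact(9)
= 10 * 9 * fact(8)
= 10 * 9 * 8 * fact(7)
= 10 * 9 * 8 * 7 * fact(6)
= 10 * 9 * 8 * 7 * 6 * fact(5)
= 10 * 9 * 8 * 7 * 6 * 5 * fact(4)
= 10 * 9 * 8 * 7 * 6 * 5 * 4 * fact(3)
= 10 * 9 * 8 * 7 * 6 * 5 * 4 * 3 * fact(2)
= 10 * 9 * 8 * 7 * 6 * 5 * 4 * 3 * 2 * fact(1)
= 10 * 9 * 8 * 7 * 6 * 5 * 4 * 3 * 2 * 1
= 3628800


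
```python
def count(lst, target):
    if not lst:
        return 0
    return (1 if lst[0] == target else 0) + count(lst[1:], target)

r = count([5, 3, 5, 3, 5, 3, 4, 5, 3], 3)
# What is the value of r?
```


count([5, 3, 5, 3, 5, 3, 4, 5, 3], 3)
lst[0]=5 != 3: 0 + count([3, 5, 3, 5, 3, 4, 5, 3], 3)
lst[0]=3 == 3: 1 + count([5, 3, 5, 3, 4, 5, 3], 3)
lst[0]=5 != 3: 0 + count([3, 5, 3, 4, 5, 3], 3)
lst[0]=3 == 3: 1 + count([5, 3, 4, 5, 3], 3)
lst[0]=5 != 3: 0 + count([3, 4, 5, 3], 3)
lst[0]=3 == 3: 1 + count([4, 5, 3], 3)
lst[0]=4 != 3: 0 + count([5, 3], 3)
lst[0]=5 != 3: 0 + count([3], 3)
lst[0]=3 == 3: 1 + count([], 3)
= 4


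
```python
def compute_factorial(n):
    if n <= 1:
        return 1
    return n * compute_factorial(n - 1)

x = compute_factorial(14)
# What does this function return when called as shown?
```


compute_factorial(14)
= 14 * compute_factorial(13)
= 14 * 13 * compute_factorial(12)
= 14 * 13 * 12 * compute_factorial(11)
= 14 * 13 * 12 * 11 * compute_factorial(10)
= 14 * 13 * 12 * 11 * 10 * compute_factorial(9)
= 14 * 13 * 12 * 11 * 10 * 9 * compute_factorial(8)
= 14 * 13 * 12 * 11 * 10 * 9 * 8 * compute_factorial(7)
= 14 * 13 * 12 * 11 * 10 * 9 * 8 * 7 * compute_factorial(6)
= 14 * 13 * 12 * 11 * 10 * 9 * 8 * 7 * 6 * compute_factorial(5)
= 14 * 13 * 12 * 11 * 10 * 9 * 8 * 7 * 6 * 5 * compute_factorial(4)
= 14 * 13 * 12 * 11 * 10 * 9 * 8 * 7 * 6 * 5 * 4 * compute_factorial(3)
= 14 * 13 * 12 * 11 * 10 * 9 * 8 * 7 * 6 * 5 * 4 * 3 * compute_factorial(2)
= 14 * 13 * 12 * 11 * 10 * 9 * 8 * 7 * 6 * 5 * 4 * 3 * 2 * compute_factorial(1)
= 14 * 13 * 12 * 11 * 10 * 9 * 8 * 7 * 6 * 5 * 4 * 3 * 2 * 1
= 87178291200


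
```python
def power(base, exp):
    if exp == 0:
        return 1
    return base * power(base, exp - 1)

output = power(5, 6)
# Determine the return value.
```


power(5, 6)
= 5 * power(5, 5)
= 5 * 5 * power(5, 4)
= 5 * 5 * 5 * power(5, 3)
= 5 * 5 * 5 * 5 * power(5, 2)
= 5 * 5 * 5 * 5 * 5 * power(5, 1)
= 5 * 5 * 5 * 5 * 5 * 5 * power(5, 0)
= 5 * 5 * 5 * 5 * 5 * 5 * 1
= 15625


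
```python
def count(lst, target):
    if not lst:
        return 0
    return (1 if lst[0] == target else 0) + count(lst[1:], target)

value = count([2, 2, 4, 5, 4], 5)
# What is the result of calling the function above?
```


count([2, 2, 4, 5, 4], 5)
lst[0]=2 != 5: 0 + count([2, 4, 5, 4], 5)
lst[0]=2 != 5: 0 + count([4, 5, 4], 5)
lst[0]=4 != 5: 0 + count([5, 4], 5)
lst[0]=5 == 5: 1 + count([4], 5)
lst[0]=4 != 5: 0 + count([], 5)
= 1


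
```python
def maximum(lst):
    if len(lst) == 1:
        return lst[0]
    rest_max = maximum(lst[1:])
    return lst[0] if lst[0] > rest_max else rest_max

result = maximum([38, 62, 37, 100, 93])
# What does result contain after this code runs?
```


maximum([38, 62, 37, 100, 93])
= compare 38 with maximum([62, 37, 100, 93])
= compare 62 with maximum([37, 100, 93])
= compare 37 with maximum([100, 93])
= compare 100 with maximum([93])
Base: maximum([93]) = 93
compare 100 with 93: max = 100
compare 37 with 100: max = 100
compare 62 with 100: max = 100
compare 38 with 100: max = 100
= 100


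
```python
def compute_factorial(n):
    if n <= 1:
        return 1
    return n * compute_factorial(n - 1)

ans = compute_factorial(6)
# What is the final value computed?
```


compute_factorial(6)
= 6 * compute_factorial(5)
= 6 * 5 * compute_factorial(4)
= 6 * 5 * 4 * compute_factorial(3)
= 6 * 5 * 4 * 3 * compute_factorial(2)
= 6 * 5 * 4 * 3 * 2 * compute_factorial(1)
= 6 * 5 * 4 * 3 * 2 * 1
= 720


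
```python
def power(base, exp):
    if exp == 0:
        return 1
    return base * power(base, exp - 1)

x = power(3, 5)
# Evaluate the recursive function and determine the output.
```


power(3, 5)
= 3 * power(3, 4)
= 3 * 3 * power(3, 3)
= 3 * 3 * 3 * power(3, 2)
= 3 * 3 * 3 * 3 * power(3, 1)
= 3 * 3 * 3 * 3 * 3 * power(3, 0)
= 3 * 3 * 3 * 3 * 3 * 1
= 243


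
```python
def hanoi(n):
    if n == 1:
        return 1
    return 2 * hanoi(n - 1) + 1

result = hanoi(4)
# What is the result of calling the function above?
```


hanoi(4)
= 2 * hanoi(3) + 1
= 2 * (2 * hanoi(2) + 1) + 1
= 2 * (2 * (2 * hanoi(1) + 1) + 1) + 1
Now compute bottom-up:
hanoi(1) = 1
hanoi(2) = 2 * 1 + 1 = 3
hanoi(3) = 2 * 3 + 1 = 7
hanoi(4) = 2 * 7 + 1 = 15
= 15


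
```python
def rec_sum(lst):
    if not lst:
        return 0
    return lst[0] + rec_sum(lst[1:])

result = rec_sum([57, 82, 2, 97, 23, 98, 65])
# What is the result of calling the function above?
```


rec_sum([57, 82, 2, 97, 23, 98, 65])
= 57 + rec_sum([82, 2, 97, 23, 98, 65])
= 57 + 82 + rec_sum([2, 97, 23, 98, 65])
= 57 + 82 + 2 + rec_sum([97, 23, 98, 65])
= 57 + 82 + 2 + 97 + rec_sum([23, 98, 65])
= 57 + 82 + 2 + 97 + 23 + rec_sum([98, 65])
= 57 + 82 + 2 + 97 + 23 + 98 + rec_sum([65])
= 57 + 82 + 2 + 97 + 23 + 98 + 65 + rec_sum([])
= 57 + 82 + 2 + 97 + 23 + 98 + 65 + 0
= 424


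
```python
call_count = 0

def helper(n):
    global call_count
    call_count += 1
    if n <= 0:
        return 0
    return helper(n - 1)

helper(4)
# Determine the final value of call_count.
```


helper(4) calls helper(3) calls ... calls helper(0)
Total calls: 4 + 1 (for base case) = 5


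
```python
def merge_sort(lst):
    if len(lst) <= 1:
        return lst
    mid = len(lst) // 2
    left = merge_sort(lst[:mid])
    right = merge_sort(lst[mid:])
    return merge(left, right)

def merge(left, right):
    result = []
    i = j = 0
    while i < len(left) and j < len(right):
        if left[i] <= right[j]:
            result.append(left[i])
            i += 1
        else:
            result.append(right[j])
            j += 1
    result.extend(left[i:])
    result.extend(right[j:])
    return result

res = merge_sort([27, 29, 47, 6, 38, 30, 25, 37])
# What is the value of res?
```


merge_sort([27, 29, 47, 6, 38, 30, 25, 37])
Split into [27, 29, 47, 6] and [38, 30, 25, 37]
Left sorted: [6, 27, 29, 47]
Right sorted: [25, 30, 37, 38]
Merge [6, 27, 29, 47] and [25, 30, 37, 38]
= [6, 25, 27, 29, 30, 37, 38, 47]


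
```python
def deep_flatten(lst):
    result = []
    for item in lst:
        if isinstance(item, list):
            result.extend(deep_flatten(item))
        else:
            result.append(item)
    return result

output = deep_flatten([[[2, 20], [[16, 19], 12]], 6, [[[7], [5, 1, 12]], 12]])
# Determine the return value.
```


deep_flatten([[[2, 20], [[16, 19], 12]], 6, [[[7], [5, 1, 12]], 12]])
Processing each element:
  [[2, 20], [[16, 19], 12]] is a list -> deep_flatten recursively -> [2, 20, 16, 19, 12]
  6 is not a list -> append 6
  [[[7], [5, 1, 12]], 12] is a list -> deep_flatten recursively -> [7, 5, 1, 12, 12]
= [2, 20, 16, 19, 12, 6, 7, 5, 1, 12, 12]


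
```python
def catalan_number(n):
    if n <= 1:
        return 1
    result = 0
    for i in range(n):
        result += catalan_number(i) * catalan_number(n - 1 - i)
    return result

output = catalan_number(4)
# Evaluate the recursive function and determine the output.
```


catalan_number(4)
= sum of catalan_number(i) * catalan_number(4-1-i) for i in 0..3
First compute sub-values bottom-up:
  catalan_number(0) = 1, catalan_number(1) = 1
  catalan_number(2) = 1*1 + 1*1 = 2
  catalan_number(3) = 1*2 + 1*1 + 2*1 = 5
Now catalan_number(4):
  catalan_number(0)*catalan_number(3) = 1*5 = 5
  catalan_number(1)*catalan_number(2) = 1*2 = 2
  catalan_number(2)*catalan_number(1) = 2*1 = 2
  catalan_number(3)*catalan_number(0) = 5*1 = 5
= 5 + 2 + 2 + 5
= 14


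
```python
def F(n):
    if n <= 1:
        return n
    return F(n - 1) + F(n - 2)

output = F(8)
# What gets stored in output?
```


F(8)
= F(7) + F(6)
= (F(6) + F(5)) + F(6)
Computing bottom-up: F(0)=0, F(1)=1, F(2)=1, F(3)=2, F(4)=3, F(5)=5, F(6)=8, F(7)=13, F(8)=21
= 21


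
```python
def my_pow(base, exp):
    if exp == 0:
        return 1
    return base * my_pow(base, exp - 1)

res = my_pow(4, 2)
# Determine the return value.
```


my_pow(4, 2)
= 4 * my_pow(4, 1)
= 4 * 4 * my_pow(4, 0)
= 4 * 4 * 1
= 16


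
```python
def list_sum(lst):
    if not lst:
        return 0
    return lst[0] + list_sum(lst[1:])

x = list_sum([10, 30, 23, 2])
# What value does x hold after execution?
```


list_sum([10, 30, 23, 2])
= 10 + list_sum([30, 23, 2])
= 10 + 30 + list_sum([23, 2])
= 10 + 30 + 23 + list_sum([2])
= 10 + 30 + 23 + 2 + list_sum([])
= 10 + 30 + 23 + 2 + 0
= 65


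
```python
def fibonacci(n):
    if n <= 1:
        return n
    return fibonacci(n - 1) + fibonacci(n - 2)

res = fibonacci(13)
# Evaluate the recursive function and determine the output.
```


fibonacci(13)
= fibonacci(12) + fibonacci(11)
= (fibonacci(11) + fibonacci(10)) + fibonacci(11)
Computing bottom-up: fibonacci(0)=0, fibonacci(1)=1, fibonacci(2)=1, fibonacci(3)=2, fibonacci(4)=3, fibonacci(5)=5, fibonacci(6)=8, fibonacci(7)=13, fibonacci(8)=21, fibonacci(9)=34, fibonacci(10)=55, fibonacci(11)=89, fibonacci(12)=144, fibonacci(13)=233
= 233


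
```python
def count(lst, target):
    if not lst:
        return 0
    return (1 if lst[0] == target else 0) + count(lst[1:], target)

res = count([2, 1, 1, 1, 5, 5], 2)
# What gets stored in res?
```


count([2, 1, 1, 1, 5, 5], 2)
lst[0]=2 == 2: 1 + count([1, 1, 1, 5, 5], 2)
lst[0]=1 != 2: 0 + count([1, 1, 5, 5], 2)
lst[0]=1 != 2: 0 + count([1, 5, 5], 2)
lst[0]=1 != 2: 0 + count([5, 5], 2)
lst[0]=5 != 2: 0 + count([5], 2)
lst[0]=5 != 2: 0 + count([], 2)
= 1


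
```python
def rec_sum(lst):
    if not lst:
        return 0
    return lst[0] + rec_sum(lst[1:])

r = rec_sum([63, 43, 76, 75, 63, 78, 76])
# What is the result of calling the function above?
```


rec_sum([63, 43, 76, 75, 63, 78, 76])
= 63 + rec_sum([43, 76, 75, 63, 78, 76])
= 63 + 43 + rec_sum([76, 75, 63, 78, 76])
= 63 + 43 + 76 + rec_sum([75, 63, 78, 76])
= 63 + 43 + 76 + 75 + rec_sum([63, 78, 76])
= 63 + 43 + 76 + 75 + 63 + rec_sum([78, 76])
= 63 + 43 + 76 + 75 + 63 + 78 + rec_sum([76])
= 63 + 43 + 76 + 75 + 63 + 78 + 76 + rec_sum([])
= 63 + 43 + 76 + 75 + 63 + 78 + 76 + 0
= 474


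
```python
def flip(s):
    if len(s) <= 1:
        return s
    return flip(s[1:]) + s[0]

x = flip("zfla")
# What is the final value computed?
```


flip("zfla")
= flip("fla") + "z"
= flip("la") + "f" + "z"
= flip("a") + "l" + "f" + "z"
= "a" + "l" + "f" + "z"
= "alfz"


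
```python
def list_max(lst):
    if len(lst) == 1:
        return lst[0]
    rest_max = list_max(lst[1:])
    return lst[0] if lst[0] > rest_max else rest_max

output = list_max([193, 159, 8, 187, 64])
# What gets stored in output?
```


list_max([193, 159, 8, 187, 64])
= compare 193 with list_max([159, 8, 187, 64])
= compare 159 with list_max([8, 187, 64])
= compare 8 with list_max([187, 64])
= compare 187 with list_max([64])
Base: list_max([64]) = 64
compare 187 with 64: max = 187
compare 8 with 187: max = 187
compare 159 with 187: max = 187
compare 193 with 187: max = 193
= 193


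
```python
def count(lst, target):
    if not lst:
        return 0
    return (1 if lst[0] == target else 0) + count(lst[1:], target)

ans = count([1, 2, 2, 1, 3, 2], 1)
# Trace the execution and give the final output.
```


count([1, 2, 2, 1, 3, 2], 1)
lst[0]=1 == 1: 1 + count([2, 2, 1, 3, 2], 1)
lst[0]=2 != 1: 0 + count([2, 1, 3, 2], 1)
lst[0]=2 != 1: 0 + count([1, 3, 2], 1)
lst[0]=1 == 1: 1 + count([3, 2], 1)
lst[0]=3 != 1: 0 + count([2], 1)
lst[0]=2 != 1: 0 + count([], 1)
= 2


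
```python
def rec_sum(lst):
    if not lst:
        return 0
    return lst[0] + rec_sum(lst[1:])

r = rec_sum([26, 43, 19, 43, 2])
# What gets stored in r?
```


rec_sum([26, 43, 19, 43, 2])
= 26 + rec_sum([43, 19, 43, 2])
= 26 + 43 + rec_sum([19, 43, 2])
= 26 + 43 + 19 + rec_sum([43, 2])
= 26 + 43 + 19 + 43 + rec_sum([2])
= 26 + 43 + 19 + 43 + 2 + rec_sum([])
= 26 + 43 + 19 + 43 + 2 + 0
= 133


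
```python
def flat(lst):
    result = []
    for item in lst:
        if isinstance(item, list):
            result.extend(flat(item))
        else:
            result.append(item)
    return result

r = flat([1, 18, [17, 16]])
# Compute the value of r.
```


flat([1, 18, [17, 16]])
Processing each element:
  1 is not a list -> append 1
  18 is not a list -> append 18
  [17, 16] is a list -> flat recursively -> [17, 16]
= [1, 18, 17, 16]


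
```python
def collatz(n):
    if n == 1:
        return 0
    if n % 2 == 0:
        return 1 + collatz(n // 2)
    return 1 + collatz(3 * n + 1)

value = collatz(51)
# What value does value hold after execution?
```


collatz(51)
51 is odd -> 3*51+1 = 154 -> collatz(154)
154 is even -> collatz(77)
77 is odd -> 3*77+1 = 232 -> collatz(232)
232 is even -> collatz(116)
116 is even -> collatz(58)
58 is even -> collatz(29)
29 is odd -> 3*29+1 = 88 -> collatz(88)
88 is even -> collatz(44)
44 is even -> collatz(22)
22 is even -> collatz(11)
11 is odd -> 3*11+1 = 34 -> collatz(34)
34 is even -> collatz(17)
17 is odd -> 3*17+1 = 52 -> collatz(52)
52 is even -> collatz(26)
26 is even -> collatz(13)
13 is odd -> 3*13+1 = 40 -> collatz(40)
40 is even -> collatz(20)
20 is even -> collatz(10)
10 is even -> collatz(5)
5 is odd -> 3*5+1 = 16 -> collatz(16)
16 is even -> collatz(8)
8 is even -> collatz(4)
4 is even -> collatz(2)
2 is even -> collatz(1)
Reached 1 after 24 steps
= 24


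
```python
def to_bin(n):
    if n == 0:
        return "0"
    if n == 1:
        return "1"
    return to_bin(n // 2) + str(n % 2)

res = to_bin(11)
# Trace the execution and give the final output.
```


to_bin(11)
= to_bin(5) + "1"
= to_bin(2) + "1" + "1"
= to_bin(1) + "0" + "1" + "1"
= "1" + "0" + "1" + "1"
= "1011"


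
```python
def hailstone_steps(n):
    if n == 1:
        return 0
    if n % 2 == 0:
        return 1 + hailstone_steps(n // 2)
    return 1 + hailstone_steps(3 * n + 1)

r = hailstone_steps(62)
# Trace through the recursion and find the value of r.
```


hailstone_steps(62)
62 is even -> hailstone_steps(31)
31 is odd -> 3*31+1 = 94 -> hailstone_steps(94)
94 is even -> hailstone_steps(47)
47 is odd -> 3*47+1 = 142 -> hailstone_steps(142)
142 is even -> hailstone_steps(71)
71 is odd -> 3*71+1 = 214 -> hailstone_steps(214)
214 is even -> hailstone_steps(107)
107 is odd -> 3*107+1 = 322 -> hailstone_steps(322)
322 is even -> hailstone_steps(161)
161 is odd -> 3*161+1 = 484 -> hailstone_steps(484)
484 is even -> hailstone_steps(242)
242 is even -> hailstone_steps(121)
121 is odd -> 3*121+1 = 364 -> hailstone_steps(364)
364 is even -> hailstone_steps(182)
182 is even -> hailstone_steps(91)
91 is odd -> 3*91+1 = 274 -> hailstone_steps(274)
274 is even -> hailstone_steps(137)
137 is odd -> 3*137+1 = 412 -> hailstone_steps(412)
412 is even -> hailstone_steps(206)
206 is even -> hailstone_steps(103)
103 is odd -> 3*103+1 = 310 -> hailstone_steps(310)
310 is even -> hailstone_steps(155)
155 is odd -> 3*155+1 = 466 -> hailstone_steps(466)
466 is even -> hailstone_steps(233)
233 is odd -> 3*233+1 = 700 -> hailstone_steps(700)
700 is even -> hailstone_steps(350)
350 is even -> hailstone_steps(175)
175 is odd -> 3*175+1 = 526 -> hailstone_steps(526)
526 is even -> hailstone_steps(263)
263 is odd -> 3*263+1 = 790 -> hailstone_steps(790)
790 is even -> hailstone_steps(395)
395 is odd -> 3*395+1 = 1186 -> hailstone_steps(1186)
1186 is even -> hailstone_steps(593)
593 is odd -> 3*593+1 = 1780 -> hailstone_steps(1780)
1780 is even -> hailstone_steps(890)
890 is even -> hailstone_steps(445)
445 is odd -> 3*445+1 = 1336 -> hailstone_steps(1336)
1336 is even -> hailstone_steps(668)
668 is even -> hailstone_steps(334)
334 is even -> hailstone_steps(167)
167 is odd -> 3*167+1 = 502 -> hailstone_steps(502)
502 is even -> hailstone_steps(251)
251 is odd -> 3*251+1 = 754 -> hailstone_steps(754)
754 is even -> hailstone_steps(377)
377 is odd -> 3*377+1 = 1132 -> hailstone_steps(1132)
1132 is even -> hailstone_steps(566)
566 is even -> hailstone_steps(283)
283 is odd -> 3*283+1 = 850 -> hailstone_steps(850)
850 is even -> hailstone_steps(425)
425 is odd -> 3*425+1 = 1276 -> hailstone_steps(1276)
1276 is even -> hailstone_steps(638)
638 is even -> hailstone_steps(319)
319 is odd -> 3*319+1 = 958 -> hailstone_steps(958)
958 is even -> hailstone_steps(479)
479 is odd -> 3*479+1 = 1438 -> hailstone_steps(1438)
1438 is even -> hailstone_steps(719)
719 is odd -> 3*719+1 = 2158 -> hailstone_steps(2158)
2158 is even -> hailstone_steps(1079)
1079 is odd -> 3*1079+1 = 3238 -> hailstone_steps(3238)
3238 is even -> hailstone_steps(1619)
1619 is odd -> 3*1619+1 = 4858 -> hailstone_steps(4858)
4858 is even -> hailstone_steps(2429)
2429 is odd -> 3*2429+1 = 7288 -> hailstone_steps(7288)
7288 is even -> hailstone_steps(3644)
3644 is even -> hailstone_steps(1822)
1822 is even -> hailstone_steps(911)
911 is odd -> 3*911+1 = 2734 -> hailstone_steps(2734)
2734 is even -> hailstone_steps(1367)
1367 is odd -> 3*1367+1 = 4102 -> hailstone_steps(4102)
4102 is even -> hailstone_steps(2051)
2051 is odd -> 3*2051+1 = 6154 -> hailstone_steps(6154)
6154 is even -> hailstone_steps(3077)
3077 is odd -> 3*3077+1 = 9232 -> hailstone_steps(9232)
9232 is even -> hailstone_steps(4616)
4616 is even -> hailstone_steps(2308)
2308 is even -> hailstone_steps(1154)
1154 is even -> hailstone_steps(577)
577 is odd -> 3*577+1 = 1732 -> hailstone_steps(1732)
1732 is even -> hailstone_steps(866)
866 is even -> hailstone_steps(433)
433 is odd -> 3*433+1 = 1300 -> hailstone_steps(1300)
1300 is even -> hailstone_steps(650)
650 is even -> hailstone_steps(325)
325 is odd -> 3*325+1 = 976 -> hailstone_steps(976)
976 is even -> hailstone_steps(488)
488 is even -> hailstone_steps(244)
244 is even -> hailstone_steps(122)
122 is even -> hailstone_steps(61)
61 is odd -> 3*61+1 = 184 -> hailstone_steps(184)
184 is even -> hailstone_steps(92)
92 is even -> hailstone_steps(46)
46 is even -> hailstone_steps(23)
23 is odd -> 3*23+1 = 70 -> hailstone_steps(70)
70 is even -> hailstone_steps(35)
35 is odd -> 3*35+1 = 106 -> hailstone_steps(106)
106 is even -> hailstone_steps(53)
53 is odd -> 3*53+1 = 160 -> hailstone_steps(160)
160 is even -> hailstone_steps(80)
80 is even -> hailstone_steps(40)
40 is even -> hailstone_steps(20)
20 is even -> hailstone_steps(10)
10 is even -> hailstone_steps(5)
5 is odd -> 3*5+1 = 16 -> hailstone_steps(16)
16 is even -> hailstone_steps(8)
8 is even -> hailstone_steps(4)
4 is even -> hailstone_steps(2)
2 is even -> hailstone_steps(1)
Reached 1 after 107 steps
= 107


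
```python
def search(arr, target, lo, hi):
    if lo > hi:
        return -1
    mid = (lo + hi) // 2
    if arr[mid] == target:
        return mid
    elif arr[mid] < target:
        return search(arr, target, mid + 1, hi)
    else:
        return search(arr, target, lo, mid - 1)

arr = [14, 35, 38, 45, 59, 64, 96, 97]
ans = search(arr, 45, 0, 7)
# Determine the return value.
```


search(arr, 45, 0, 7)
lo=0, hi=7, mid=3, arr[mid]=45
arr[3] == 45, found at index 3
= 3


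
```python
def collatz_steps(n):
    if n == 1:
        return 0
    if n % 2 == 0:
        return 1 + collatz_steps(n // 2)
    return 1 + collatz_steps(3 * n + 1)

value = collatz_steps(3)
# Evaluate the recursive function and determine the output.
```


collatz_steps(3)
3 is odd -> 3*3+1 = 10 -> collatz_steps(10)
10 is even -> collatz_steps(5)
5 is odd -> 3*5+1 = 16 -> collatz_steps(16)
16 is even -> collatz_steps(8)
8 is even -> collatz_steps(4)
4 is even -> collatz_steps(2)
2 is even -> collatz_steps(1)
Reached 1 after 7 steps
= 7


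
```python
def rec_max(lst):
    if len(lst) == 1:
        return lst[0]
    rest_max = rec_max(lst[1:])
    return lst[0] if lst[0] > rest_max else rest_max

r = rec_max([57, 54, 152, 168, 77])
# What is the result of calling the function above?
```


rec_max([57, 54, 152, 168, 77])
= compare 57 with rec_max([54, 152, 168, 77])
= compare 54 with rec_max([152, 168, 77])
= compare 152 with rec_max([168, 77])
= compare 168 with rec_max([77])
Base: rec_max([77]) = 77
compare 168 with 77: max = 168
compare 152 with 168: max = 168
compare 54 with 168: max = 168
compare 57 with 168: max = 168
= 168


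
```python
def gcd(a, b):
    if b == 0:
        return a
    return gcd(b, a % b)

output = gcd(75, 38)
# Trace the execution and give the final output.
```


gcd(75, 38)
= gcd(38, 75 % 38) = gcd(38, 37)
= gcd(37, 38 % 37) = gcd(37, 1)
= gcd(1, 37 % 1) = gcd(1, 0)
b == 0, return a = 1


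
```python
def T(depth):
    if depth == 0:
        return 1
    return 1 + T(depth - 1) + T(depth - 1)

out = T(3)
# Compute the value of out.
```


T(3)
= 1 + T(2) + T(2)
= 1 + 2 * T(2)
T(k) = 2^(k+1) - 1
T(0) = 1
T(1) = 3
T(2) = 7
T(3) = 15
T(3) = 2^4 - 1 = 15


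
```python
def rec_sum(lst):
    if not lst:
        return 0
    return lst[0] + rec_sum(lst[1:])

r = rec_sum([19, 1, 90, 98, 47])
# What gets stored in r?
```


rec_sum([19, 1, 90, 98, 47])
= 19 + rec_sum([1, 90, 98, 47])
= 19 + 1 + rec_sum([90, 98, 47])
= 19 + 1 + 90 + rec_sum([98, 47])
= 19 + 1 + 90 + 98 + rec_sum([47])
= 19 + 1 + 90 + 98 + 47 + rec_sum([])
= 19 + 1 + 90 + 98 + 47 + 0
= 255


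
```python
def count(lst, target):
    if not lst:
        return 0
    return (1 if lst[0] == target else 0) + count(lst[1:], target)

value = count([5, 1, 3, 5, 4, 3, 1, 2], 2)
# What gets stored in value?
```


count([5, 1, 3, 5, 4, 3, 1, 2], 2)
lst[0]=5 != 2: 0 + count([1, 3, 5, 4, 3, 1, 2], 2)
lst[0]=1 != 2: 0 + count([3, 5, 4, 3, 1, 2], 2)
lst[0]=3 != 2: 0 + count([5, 4, 3, 1, 2], 2)
lst[0]=5 != 2: 0 + count([4, 3, 1, 2], 2)
lst[0]=4 != 2: 0 + count([3, 1, 2], 2)
lst[0]=3 != 2: 0 + count([1, 2], 2)
lst[0]=1 != 2: 0 + count([2], 2)
lst[0]=2 == 2: 1 + count([], 2)
= 1


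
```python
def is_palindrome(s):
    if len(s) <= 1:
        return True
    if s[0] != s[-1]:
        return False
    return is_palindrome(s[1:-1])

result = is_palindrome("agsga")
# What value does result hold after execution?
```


is_palindrome("agsga")
"agsga": s[0]='a' == s[-1]='a' -> is_palindrome("gsg")
"gsg": s[0]='g' == s[-1]='g' -> is_palindrome("s")
"s": len <= 1 -> True
= True


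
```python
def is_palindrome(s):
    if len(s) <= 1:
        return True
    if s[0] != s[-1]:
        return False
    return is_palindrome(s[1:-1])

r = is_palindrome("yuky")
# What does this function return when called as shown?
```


is_palindrome("yuky")
"yuky": s[0]='y' == s[-1]='y' -> is_palindrome("uk")
"uk": s[0]='u' != s[-1]='k' -> False
= False


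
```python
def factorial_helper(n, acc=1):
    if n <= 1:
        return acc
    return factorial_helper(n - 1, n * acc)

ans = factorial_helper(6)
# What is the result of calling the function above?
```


factorial_helper(6, 1)
= factorial_helper(5, 6 * 1) = factorial_helper(5, 6)
= factorial_helper(4, 5 * 6) = factorial_helper(4, 30)
= factorial_helper(3, 4 * 30) = factorial_helper(3, 120)
= factorial_helper(2, 3 * 120) = factorial_helper(2, 360)
= factorial_helper(1, 2 * 360) = factorial_helper(1, 720)
n <= 1, return acc = 720


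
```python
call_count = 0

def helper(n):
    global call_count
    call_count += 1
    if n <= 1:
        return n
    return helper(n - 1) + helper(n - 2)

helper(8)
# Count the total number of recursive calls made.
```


helper(8) calls helper(7) and helper(6); each non-base call branches into two more.
Let C(k) = total number of calls made by helper(k), including the call to helper(k) itself.
Base cases: C(0) = 1, C(1) = 1
Recurrence: C(k) = 1 + C(k-1) + C(k-2)
  C(2) = 1 + C(1) + C(0) = 1 + 1 + 1 = 3
  C(3) = 1 + C(2) + C(1) = 1 + 3 + 1 = 5
  C(4) = 1 + C(3) + C(2) = 1 + 5 + 3 = 9
  C(5) = 1 + C(4) + C(3) = 1 + 9 + 5 = 15
  C(6) = 1 + C(5) + C(4) = 1 + 15 + 9 = 25
  C(7) = 1 + C(6) + C(5) = 1 + 25 + 15 = 41
  C(8) = 1 + C(7) + C(6) = 1 + 41 + 25 = 67
Total calls = C(8) = 67


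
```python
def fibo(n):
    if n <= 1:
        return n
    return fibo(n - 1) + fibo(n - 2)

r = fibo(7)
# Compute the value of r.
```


fibo(7)
= fibo(6) + fibo(5)
= (fibo(5) + fibo(4)) + fibo(5)
Computing bottom-up: fibo(0)=0, fibo(1)=1, fibo(2)=1, fibo(3)=2, fibo(4)=3, fibo(5)=5, fibo(6)=8, fibo(7)=13
= 13


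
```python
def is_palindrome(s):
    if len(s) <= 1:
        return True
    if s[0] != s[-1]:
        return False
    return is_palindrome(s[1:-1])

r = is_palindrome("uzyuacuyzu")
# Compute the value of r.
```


is_palindrome("uzyuacuyzu")
"uzyuacuyzu": s[0]='u' == s[-1]='u' -> is_palindrome("zyuacuyz")
"zyuacuyz": s[0]='z' == s[-1]='z' -> is_palindrome("yuacuy")
"yuacuy": s[0]='y' == s[-1]='y' -> is_palindrome("uacu")
"uacu": s[0]='u' == s[-1]='u' -> is_palindrome("ac")
"ac": s[0]='a' != s[-1]='c' -> False
= False


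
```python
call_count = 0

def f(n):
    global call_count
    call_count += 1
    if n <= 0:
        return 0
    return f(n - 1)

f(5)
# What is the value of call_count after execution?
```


f(5) calls f(4) calls ... calls f(0)
Total calls: 5 + 1 (for base case) = 6


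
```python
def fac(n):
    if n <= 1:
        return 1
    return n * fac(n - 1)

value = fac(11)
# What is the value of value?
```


fac(11)
= 11 * fac(10)
= 11 * 10 * fac(9)
= 11 * 10 * 9 * fac(8)
= 11 * 10 * 9 * 8 * fac(7)
= 11 * 10 * 9 * 8 * 7 * fac(6)
= 11 * 10 * 9 * 8 * 7 * 6 * fac(5)
= 11 * 10 * 9 * 8 * 7 * 6 * 5 * fac(4)
= 11 * 10 * 9 * 8 * 7 * 6 * 5 * 4 * fac(3)
= 11 * 10 * 9 * 8 * 7 * 6 * 5 * 4 * 3 * fac(2)
= 11 * 10 * 9 * 8 * 7 * 6 * 5 * 4 * 3 * 2 * fac(1)
= 11 * 10 * 9 * 8 * 7 * 6 * 5 * 4 * 3 * 2 * 1
= 39916800


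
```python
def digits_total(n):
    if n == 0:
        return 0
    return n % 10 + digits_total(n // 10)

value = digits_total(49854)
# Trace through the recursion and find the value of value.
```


digits_total(49854)
= 4 + digits_total(4985)
= 4 + 5 + digits_total(498)
= 4 + 5 + 8 + digits_total(49)
= 4 + 5 + 8 + 9 + digits_total(4)
= 4 + 5 + 8 + 9 + 4 + digits_total(0)
= 4 + 5 + 8 + 9 + 4 + 0
= 30


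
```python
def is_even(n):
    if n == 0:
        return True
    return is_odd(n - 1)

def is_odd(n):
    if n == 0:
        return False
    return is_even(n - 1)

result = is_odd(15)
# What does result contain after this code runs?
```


is_odd(15)
= is_even(14)
= is_odd(13)
= is_even(12)
= is_odd(11)
= is_even(10)
= is_odd(9)
= is_even(8)
= is_odd(7)
= is_even(6)
= is_odd(5)
= is_even(4)
= is_odd(3)
= is_even(2)
= is_odd(1)
= is_even(0)
n == 0: return True
= True


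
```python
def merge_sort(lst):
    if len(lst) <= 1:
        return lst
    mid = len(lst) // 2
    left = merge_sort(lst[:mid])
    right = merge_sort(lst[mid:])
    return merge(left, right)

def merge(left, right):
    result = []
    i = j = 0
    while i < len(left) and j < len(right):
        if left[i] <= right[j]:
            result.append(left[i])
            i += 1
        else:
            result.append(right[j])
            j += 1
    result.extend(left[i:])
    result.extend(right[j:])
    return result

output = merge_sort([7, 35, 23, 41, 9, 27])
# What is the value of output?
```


merge_sort([7, 35, 23, 41, 9, 27])
Split into [7, 35, 23] and [41, 9, 27]
Left sorted: [7, 23, 35]
Right sorted: [9, 27, 41]
Merge [7, 23, 35] and [9, 27, 41]
= [7, 9, 23, 27, 35, 41]


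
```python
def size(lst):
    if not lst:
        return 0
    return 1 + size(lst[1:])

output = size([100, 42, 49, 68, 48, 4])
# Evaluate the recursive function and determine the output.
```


size([100, 42, 49, 68, 48, 4])
= 1 + size([42, 49, 68, 48, 4])
= 1 + 1 + size([49, 68, 48, 4])
= 1 + 1 + 1 + size([68, 48, 4])
= 1 + 1 + 1 + 1 + size([48, 4])
= 1 + 1 + 1 + 1 + 1 + size([4])
= 1 + 1 + 1 + 1 + 1 + 1 + size([])
= 1 + 1 + 1 + 1 + 1 + 1 + 0
= 6


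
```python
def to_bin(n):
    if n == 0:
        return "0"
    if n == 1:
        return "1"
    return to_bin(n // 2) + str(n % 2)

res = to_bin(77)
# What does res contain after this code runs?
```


to_bin(77)
= to_bin(38) + "1"
= to_bin(19) + "0" + "1"
= to_bin(9) + "1" + "0" + "1"
= to_bin(4) + "1" + "1" + "0" + "1"
= to_bin(2) + "0" + "1" + "1" + "0" + "1"
= to_bin(1) + "0" + "0" + "1" + "1" + "0" + "1"
= "1" + "0" + "0" + "1" + "1" + "0" + "1"
= "1001101"


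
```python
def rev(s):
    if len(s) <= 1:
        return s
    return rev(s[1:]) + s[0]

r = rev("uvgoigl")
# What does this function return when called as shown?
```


rev("uvgoigl")
= rev("vgoigl") + "u"
= rev("goigl") + "v" + "u"
= rev("oigl") + "g" + "v" + "u"
= rev("igl") + "o" + "g" + "v" + "u"
= rev("gl") + "i" + "o" + "g" + "v" + "u"
= rev("l") + "g" + "i" + "o" + "g" + "v" + "u"
= "l" + "g" + "i" + "o" + "g" + "v" + "u"
= "lgiogvu"


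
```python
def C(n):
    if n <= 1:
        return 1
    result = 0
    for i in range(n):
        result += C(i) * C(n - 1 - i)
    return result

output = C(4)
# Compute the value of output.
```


C(4)
= sum of C(i) * C(4-1-i) for i in 0..3
First compute sub-values bottom-up:
  C(0) = 1, C(1) = 1
  C(2) = 1*1 + 1*1 = 2
  C(3) = 1*2 + 1*1 + 2*1 = 5
Now C(4):
  C(0)*C(3) = 1*5 = 5
  C(1)*C(2) = 1*2 = 2
  C(2)*C(1) = 2*1 = 2
  C(3)*C(0) = 5*1 = 5
= 5 + 2 + 2 + 5
= 14


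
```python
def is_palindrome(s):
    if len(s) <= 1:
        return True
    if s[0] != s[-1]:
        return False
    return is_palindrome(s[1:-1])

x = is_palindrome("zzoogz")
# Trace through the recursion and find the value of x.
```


is_palindrome("zzoogz")
"zzoogz": s[0]='z' == s[-1]='z' -> is_palindrome("zoog")
"zoog": s[0]='z' != s[-1]='g' -> False
= False


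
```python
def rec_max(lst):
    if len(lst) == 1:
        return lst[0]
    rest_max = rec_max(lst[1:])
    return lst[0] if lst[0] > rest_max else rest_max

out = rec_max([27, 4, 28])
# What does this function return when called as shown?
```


rec_max([27, 4, 28])
= compare 27 with rec_max([4, 28])
= compare 4 with rec_max([28])
Base: rec_max([28]) = 28
compare 4 with 28: max = 28
compare 27 with 28: max = 28
= 28


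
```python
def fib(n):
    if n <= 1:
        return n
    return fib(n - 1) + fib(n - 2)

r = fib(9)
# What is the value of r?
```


fib(9)
= fib(8) + fib(7)
= (fib(7) + fib(6)) + fib(7)
Computing bottom-up: fib(0)=0, fib(1)=1, fib(2)=1, fib(3)=2, fib(4)=3, fib(5)=5, fib(6)=8, fib(7)=13, fib(8)=21, fib(9)=34
= 34


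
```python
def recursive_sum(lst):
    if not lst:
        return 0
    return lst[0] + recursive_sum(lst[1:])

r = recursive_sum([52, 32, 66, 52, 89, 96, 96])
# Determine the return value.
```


recursive_sum([52, 32, 66, 52, 89, 96, 96])
= 52 + recursive_sum([32, 66, 52, 89, 96, 96])
= 52 + 32 + recursive_sum([66, 52, 89, 96, 96])
= 52 + 32 + 66 + recursive_sum([52, 89, 96, 96])
= 52 + 32 + 66 + 52 + recursive_sum([89, 96, 96])
= 52 + 32 + 66 + 52 + 89 + recursive_sum([96, 96])
= 52 + 32 + 66 + 52 + 89 + 96 + recursive_sum([96])
= 52 + 32 + 66 + 52 + 89 + 96 + 96 + recursive_sum([])
= 52 + 32 + 66 + 52 + 89 + 96 + 96 + 0
= 483


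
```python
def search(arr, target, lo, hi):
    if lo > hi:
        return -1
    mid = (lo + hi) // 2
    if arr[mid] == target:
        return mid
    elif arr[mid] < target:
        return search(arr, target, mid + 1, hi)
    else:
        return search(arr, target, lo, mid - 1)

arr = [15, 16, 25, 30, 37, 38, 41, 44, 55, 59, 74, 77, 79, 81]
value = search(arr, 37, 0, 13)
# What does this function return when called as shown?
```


search(arr, 37, 0, 13)
lo=0, hi=13, mid=6, arr[mid]=41
41 > 37, search left half
lo=0, hi=5, mid=2, arr[mid]=25
25 < 37, search right half
lo=3, hi=5, mid=4, arr[mid]=37
arr[4] == 37, found at index 4
= 4


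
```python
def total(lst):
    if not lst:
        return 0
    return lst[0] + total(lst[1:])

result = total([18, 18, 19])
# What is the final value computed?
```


total([18, 18, 19])
= 18 + total([18, 19])
= 18 + 18 + total([19])
= 18 + 18 + 19 + total([])
= 18 + 18 + 19 + 0
= 55


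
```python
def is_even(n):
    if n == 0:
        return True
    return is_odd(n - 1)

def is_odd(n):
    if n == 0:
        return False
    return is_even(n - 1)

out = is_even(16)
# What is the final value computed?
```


is_even(16)
= is_odd(15)
= is_even(14)
= is_odd(13)
= is_even(12)
= is_odd(11)
= is_even(10)
= is_odd(9)
= is_even(8)
= is_odd(7)
= is_even(6)
= is_odd(5)
= is_even(4)
= is_odd(3)
= is_even(2)
= is_odd(1)
= is_even(0)
n == 0: return True
= True


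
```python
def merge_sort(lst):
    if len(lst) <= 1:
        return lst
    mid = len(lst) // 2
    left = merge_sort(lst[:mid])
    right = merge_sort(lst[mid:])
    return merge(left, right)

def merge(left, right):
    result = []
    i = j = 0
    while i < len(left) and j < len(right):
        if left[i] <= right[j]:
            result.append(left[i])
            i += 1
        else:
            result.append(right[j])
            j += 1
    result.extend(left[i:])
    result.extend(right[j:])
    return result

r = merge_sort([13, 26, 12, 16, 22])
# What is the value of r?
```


merge_sort([13, 26, 12, 16, 22])
Split into [13, 26] and [12, 16, 22]
Left sorted: [13, 26]
Right sorted: [12, 16, 22]
Merge [13, 26] and [12, 16, 22]
= [12, 13, 16, 22, 26]
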